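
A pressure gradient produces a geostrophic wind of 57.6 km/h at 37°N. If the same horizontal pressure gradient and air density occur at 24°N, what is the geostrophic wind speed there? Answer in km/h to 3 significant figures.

85.2 km/h

With the same pressure gradient and density, V_g ∝ 1/f ∝ 1/sin φ.
V₂ = V₁ · sin φ₁ / sin φ₂ = 57.6 × sin 37° / sin 24°
V₂ = 57.6 × 0.6018/0.4067 = 85.2 km/h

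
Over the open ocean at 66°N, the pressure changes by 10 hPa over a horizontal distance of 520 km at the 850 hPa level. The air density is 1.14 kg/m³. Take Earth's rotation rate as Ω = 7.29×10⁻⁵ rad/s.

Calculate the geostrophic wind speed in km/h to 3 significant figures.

Coriolis parameter at 66°N:
f = 2Ω sin φ = 2 × 7.29×10⁻⁵ × sin 66° = 1.33×10⁻⁴ s⁻¹
Pressure gradient: |∂P/∂n| = 1000 Pa / 520000 m = 1.92×10⁻³ Pa/m
Geostrophic balance (pressure-gradient force = Coriolis force):
V_g = (1/(fρ)) |∂P/∂n| = 1.92×10⁻³ / (1.33×10⁻⁴ × 1.14) = 12.7 m/s
Converting: 12.7 m/s × 3.6 = 45.6 km/h

45.6 km/h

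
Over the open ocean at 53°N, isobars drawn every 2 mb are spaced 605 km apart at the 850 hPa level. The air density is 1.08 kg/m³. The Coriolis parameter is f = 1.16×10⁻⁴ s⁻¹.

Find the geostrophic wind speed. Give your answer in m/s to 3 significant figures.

2.64 m/s

Pressure gradient: |∂P/∂n| = 200 Pa / 605000 m = 3.31×10⁻⁴ Pa/m
Geostrophic balance (pressure-gradient force = Coriolis force):
V_g = (1/(fρ)) |∂P/∂n| = 3.31×10⁻⁴ / (1.16×10⁻⁴ × 1.08) = 2.64 m/s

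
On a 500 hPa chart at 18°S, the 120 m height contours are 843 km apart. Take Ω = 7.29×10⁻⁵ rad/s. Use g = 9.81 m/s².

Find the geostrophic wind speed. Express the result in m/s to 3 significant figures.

31.0 m/s

Coriolis parameter at 18°S:
f = 2Ω sin φ = 2 × 7.29×10⁻⁵ × sin 18° = 4.51×10⁻⁵ s⁻¹
Height gradient: |∂Z/∂n| = 120 m / 843000 m = 1.42×10⁻⁴
On a pressure surface, geostrophic balance gives V_g = (g/f)|∂Z/∂n|:
V_g = 9.81 × 1.42×10⁻⁴ / 4.51×10⁻⁵ = 31.0 m/s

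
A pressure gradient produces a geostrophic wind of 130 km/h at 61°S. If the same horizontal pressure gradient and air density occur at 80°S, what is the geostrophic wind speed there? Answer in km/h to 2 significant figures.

120 km/h

With the same pressure gradient and density, V_g ∝ 1/f ∝ 1/sin φ.
V₂ = V₁ · sin φ₁ / sin φ₂ = 130 × sin 61° / sin 80°
V₂ = 130 × 0.8746/0.9848 = 120 km/h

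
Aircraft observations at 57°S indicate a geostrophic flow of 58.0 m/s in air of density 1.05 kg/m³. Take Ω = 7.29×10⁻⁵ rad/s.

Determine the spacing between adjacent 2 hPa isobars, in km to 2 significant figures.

Coriolis parameter at 57°S:
f = 2Ω sin φ = 2 × 7.29×10⁻⁵ × sin 57° = 1.22×10⁻⁴ s⁻¹
Geostrophic balance rearranged: |∂P/∂n| = f ρ V_g
|∂P/∂n| = 1.22×10⁻⁴ × 1.05 × 58.0 = 7.45×10⁻³ Pa/m
Isobar spacing: Δn = ΔP/|∂P/∂n| = 200 Pa / 7.45×10⁻³ Pa/m = 26857 m ≈ 27 km

27 km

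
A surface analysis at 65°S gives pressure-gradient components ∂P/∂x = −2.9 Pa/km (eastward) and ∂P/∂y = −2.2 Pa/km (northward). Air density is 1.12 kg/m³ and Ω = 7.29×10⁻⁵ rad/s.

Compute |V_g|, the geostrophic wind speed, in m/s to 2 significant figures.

Coriolis parameter at 65°S:
f = 2Ω sin φ = 2 × 7.29×10⁻⁵ × sin 65° = 1.32×10⁻⁴ s⁻¹
In the Southern Hemisphere f is negative: f = −1.32×10⁻⁴ s⁻¹.
Component geostrophic relations (x east, y north):
u_g = −(1/(fρ)) ∂P/∂y,  v_g = (1/(fρ)) ∂P/∂x
u_g = −(−2.2×10⁻³)/(−1.32×10⁻⁴ × 1.12) = −14.9 m/s;  v_g = (−2.9×10⁻³)/(−1.32×10⁻⁴ × 1.12) = 19.6 m/s
|V_g| = √(u_g² + v_g²) = 24.6 m/s

25 m/s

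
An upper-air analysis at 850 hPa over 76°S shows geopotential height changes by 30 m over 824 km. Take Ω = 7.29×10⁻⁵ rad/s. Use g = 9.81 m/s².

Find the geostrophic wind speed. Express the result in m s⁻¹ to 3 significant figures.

Coriolis parameter at 76°S:
f = 2Ω sin φ = 2 × 7.29×10⁻⁵ × sin 76° = 1.41×10⁻⁴ s⁻¹
Height gradient: |∂Z/∂n| = 30 m / 824000 m = 3.64×10⁻⁵
On a pressure surface, geostrophic balance gives V_g = (g/f)|∂Z/∂n|:
V_g = 9.81 × 3.64×10⁻⁵ / 1.41×10⁻⁴ = 2.52 m/s

2.52 m s⁻¹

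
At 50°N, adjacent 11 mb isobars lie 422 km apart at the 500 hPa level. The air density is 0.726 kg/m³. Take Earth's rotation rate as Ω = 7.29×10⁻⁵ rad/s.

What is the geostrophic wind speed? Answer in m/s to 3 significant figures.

32.1 m/s

Coriolis parameter at 50°N:
f = 2Ω sin φ = 2 × 7.29×10⁻⁵ × sin 50° = 1.12×10⁻⁴ s⁻¹
Pressure gradient: |∂P/∂n| = 1100 Pa / 422000 m = 2.61×10⁻³ Pa/m
Geostrophic balance (pressure-gradient force = Coriolis force):
V_g = (1/(fρ)) |∂P/∂n| = 2.61×10⁻³ / (1.12×10⁻⁴ × 0.726) = 32.1 m/s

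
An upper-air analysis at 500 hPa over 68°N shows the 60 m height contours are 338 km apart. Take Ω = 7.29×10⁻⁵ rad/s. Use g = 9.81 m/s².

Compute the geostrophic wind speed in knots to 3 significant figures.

25.0 knots

Coriolis parameter at 68°N:
f = 2Ω sin φ = 2 × 7.29×10⁻⁵ × sin 68° = 1.35×10⁻⁴ s⁻¹
Height gradient: |∂Z/∂n| = 60 m / 338000 m = 1.78×10⁻⁴
On a pressure surface, geostrophic balance gives V_g = (g/f)|∂Z/∂n|:
V_g = 9.81 × 1.78×10⁻⁴ / 1.35×10⁻⁴ = 12.9 m/s
Converting: 12.9 m/s × 1.944 = 25.0 knots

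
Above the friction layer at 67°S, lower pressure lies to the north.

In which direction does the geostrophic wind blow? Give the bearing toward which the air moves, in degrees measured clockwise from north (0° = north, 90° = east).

The pressure-gradient force points toward the north (bearing 000°).
Geostrophic balance: in the Southern Hemisphere the Coriolis force deflects motion to the left, so the geostrophic wind blows 90° to the left of the pressure-gradient force (low pressure on the right).
Rotating 000° by 90° counterclockwise gives 270° — the wind blows toward the west.

270°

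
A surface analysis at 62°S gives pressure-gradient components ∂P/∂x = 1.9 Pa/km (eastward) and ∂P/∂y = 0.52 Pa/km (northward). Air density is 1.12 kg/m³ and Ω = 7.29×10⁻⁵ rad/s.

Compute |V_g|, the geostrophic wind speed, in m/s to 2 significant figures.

14 m/s

Coriolis parameter at 62°S:
f = 2Ω sin φ = 2 × 7.29×10⁻⁵ × sin 62° = 1.29×10⁻⁴ s⁻¹
In the Southern Hemisphere f is negative: f = −1.29×10⁻⁴ s⁻¹.
Component geostrophic relations (x east, y north):
u_g = −(1/(fρ)) ∂P/∂y,  v_g = (1/(fρ)) ∂P/∂x
u_g = −(0.52×10⁻³)/(−1.29×10⁻⁴ × 1.12) = 3.61 m/s;  v_g = (1.9×10⁻³)/(−1.29×10⁻⁴ × 1.12) = −13.2 m/s
|V_g| = √(u_g² + v_g²) = 13.7 m/s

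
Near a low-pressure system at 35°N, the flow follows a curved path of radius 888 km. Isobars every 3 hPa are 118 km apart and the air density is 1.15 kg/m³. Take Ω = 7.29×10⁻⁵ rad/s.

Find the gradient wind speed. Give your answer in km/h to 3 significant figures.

74.4 km/h

Coriolis parameter at 35°N:
f = 2Ω sin φ = 2 × 7.29×10⁻⁵ × sin 35° = 8.36×10⁻⁵ s⁻¹
Pressure gradient: |∂P/∂n| = 300 Pa / 118000 m = 2.54×10⁻³ Pa/m
Geostrophic speed: V_g = |∂P/∂n|/(fρ) = 2.54×10⁻³/(8.36×10⁻⁵ × 1.15) = 26.4 m/s
Around a low, centrifugal force acts outward with Coriolis, so pressure-gradient force balances both:
(1/ρ)|∂P/∂n| = fV + V²/R  →  V² + fR·V − fR·V_g = 0
With fR = 8.36×10⁻⁵ × 888×10³ m = 74.3 m/s:
V = [−fR + √((fR)² + 4 fR V_g)]/2 = [−74.3 + √(74.3² + 4×74.3×26.4)]/2 = 20.7 m/s
Subgeostrophic (V < V_g = 26.4 m/s), as expected around a low.
Converting: 20.7 m/s × 3.6 = 74.4 km/h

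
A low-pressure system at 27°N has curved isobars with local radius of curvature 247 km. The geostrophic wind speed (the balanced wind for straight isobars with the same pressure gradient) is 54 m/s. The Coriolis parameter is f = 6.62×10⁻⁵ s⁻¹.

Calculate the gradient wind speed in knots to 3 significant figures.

44.0 knots

Around a low, centrifugal force acts outward with Coriolis, so pressure-gradient force balances both:
(1/ρ)|∂P/∂n| = fV + V²/R  →  V² + fR·V − fR·V_g = 0
With fR = 6.62×10⁻⁵ × 247×10³ m = 16.4 m/s:
V = [−fR + √((fR)² + 4 fR V_g)]/2 = [−16.4 + √(16.4² + 4×16.4×54)]/2 = 22.6 m/s
Subgeostrophic (V < V_g = 54 m/s), as expected around a low.
Converting: 22.6 m/s × 1.944 = 44.0 knots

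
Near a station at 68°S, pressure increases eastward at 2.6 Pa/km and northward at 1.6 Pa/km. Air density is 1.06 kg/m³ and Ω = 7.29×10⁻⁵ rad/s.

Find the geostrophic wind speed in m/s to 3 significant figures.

21.3 m/s

Coriolis parameter at 68°S:
f = 2Ω sin φ = 2 × 7.29×10⁻⁵ × sin 68° = 1.35×10⁻⁴ s⁻¹
In the Southern Hemisphere f is negative: f = −1.35×10⁻⁴ s⁻¹.
Component geostrophic relations (x east, y north):
u_g = −(1/(fρ)) ∂P/∂y,  v_g = (1/(fρ)) ∂P/∂x
u_g = −(1.6×10⁻³)/(−1.35×10⁻⁴ × 1.06) = 11.2 m/s;  v_g = (2.6×10⁻³)/(−1.35×10⁻⁴ × 1.06) = −18.1 m/s
|V_g| = √(u_g² + v_g²) = 21.3 m/s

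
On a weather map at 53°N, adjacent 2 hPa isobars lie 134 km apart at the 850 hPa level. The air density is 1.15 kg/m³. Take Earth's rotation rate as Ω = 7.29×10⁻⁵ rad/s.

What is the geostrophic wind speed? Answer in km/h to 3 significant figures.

40.1 km/h

Coriolis parameter at 53°N:
f = 2Ω sin φ = 2 × 7.29×10⁻⁵ × sin 53° = 1.16×10⁻⁴ s⁻¹
Pressure gradient: |∂P/∂n| = 200 Pa / 134000 m = 1.49×10⁻³ Pa/m
Geostrophic balance (pressure-gradient force = Coriolis force):
V_g = (1/(fρ)) |∂P/∂n| = 1.49×10⁻³ / (1.16×10⁻⁴ × 1.15) = 11.1 m/s
Converting: 11.1 m/s × 3.6 = 40.1 km/h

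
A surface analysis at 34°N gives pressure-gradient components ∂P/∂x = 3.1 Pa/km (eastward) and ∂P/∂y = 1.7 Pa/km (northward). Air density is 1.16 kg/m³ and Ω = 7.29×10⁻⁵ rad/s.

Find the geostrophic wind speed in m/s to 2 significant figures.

37 m/s

Coriolis parameter at 34°N:
f = 2Ω sin φ = 2 × 7.29×10⁻⁵ × sin 34° = 8.15×10⁻⁵ s⁻¹
Component geostrophic relations (x east, y north):
u_g = −(1/(fρ)) ∂P/∂y,  v_g = (1/(fρ)) ∂P/∂x
u_g = −(1.7×10⁻³)/(8.15×10⁻⁵ × 1.16) = −18.0 m/s;  v_g = (3.1×10⁻³)/(8.15×10⁻⁵ × 1.16) = 32.8 m/s
|V_g| = √(u_g² + v_g²) = 37.4 m/s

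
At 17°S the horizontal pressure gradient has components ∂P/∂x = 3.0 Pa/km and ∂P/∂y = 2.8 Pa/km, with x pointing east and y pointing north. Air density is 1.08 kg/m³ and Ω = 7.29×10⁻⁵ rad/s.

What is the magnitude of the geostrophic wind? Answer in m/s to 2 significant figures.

Coriolis parameter at 17°S:
f = 2Ω sin φ = 2 × 7.29×10⁻⁵ × sin 17° = 4.26×10⁻⁵ s⁻¹
In the Southern Hemisphere f is negative: f = −4.26×10⁻⁵ s⁻¹.
Component geostrophic relations (x east, y north):
u_g = −(1/(fρ)) ∂P/∂y,  v_g = (1/(fρ)) ∂P/∂x
u_g = −(2.8×10⁻³)/(−4.26×10⁻⁵ × 1.08) = 60.8 m/s;  v_g = (3.0×10⁻³)/(−4.26×10⁻⁵ × 1.08) = −65.2 m/s
|V_g| = √(u_g² + v_g²) = 89.1 m/s

89 m/s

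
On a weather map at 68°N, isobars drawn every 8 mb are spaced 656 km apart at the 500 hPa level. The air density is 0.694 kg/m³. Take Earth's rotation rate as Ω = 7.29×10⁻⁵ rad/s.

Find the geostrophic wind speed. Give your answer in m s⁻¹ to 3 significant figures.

Coriolis parameter at 68°N:
f = 2Ω sin φ = 2 × 7.29×10⁻⁵ × sin 68° = 1.35×10⁻⁴ s⁻¹
Pressure gradient: |∂P/∂n| = 800 Pa / 656000 m = 1.22×10⁻³ Pa/m
Geostrophic balance (pressure-gradient force = Coriolis force):
V_g = (1/(fρ)) |∂P/∂n| = 1.22×10⁻³ / (1.35×10⁻⁴ × 0.694) = 13.0 m/s

13.0 m s⁻¹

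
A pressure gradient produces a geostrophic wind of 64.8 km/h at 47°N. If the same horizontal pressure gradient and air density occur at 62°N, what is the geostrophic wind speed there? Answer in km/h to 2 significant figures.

With the same pressure gradient and density, V_g ∝ 1/f ∝ 1/sin φ.
V₂ = V₁ · sin φ₁ / sin φ₂ = 64.8 × sin 47° / sin 62°
V₂ = 64.8 × 0.7314/0.8829 = 54 km/h

54 km/h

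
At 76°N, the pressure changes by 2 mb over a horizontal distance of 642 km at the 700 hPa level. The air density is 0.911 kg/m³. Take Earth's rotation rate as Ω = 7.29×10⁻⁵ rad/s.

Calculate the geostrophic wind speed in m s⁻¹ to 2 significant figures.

Coriolis parameter at 76°N:
f = 2Ω sin φ = 2 × 7.29×10⁻⁵ × sin 76° = 1.41×10⁻⁴ s⁻¹
Pressure gradient: |∂P/∂n| = 200 Pa / 642000 m = 3.12×10⁻⁴ Pa/m
Geostrophic balance (pressure-gradient force = Coriolis force):
V_g = (1/(fρ)) |∂P/∂n| = 3.12×10⁻⁴ / (1.41×10⁻⁴ × 0.911) = 2.42 m/s

2.4 m s⁻¹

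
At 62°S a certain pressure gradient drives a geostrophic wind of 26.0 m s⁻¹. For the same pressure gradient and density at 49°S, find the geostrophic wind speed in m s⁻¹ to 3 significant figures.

30.4 m s⁻¹

With the same pressure gradient and density, V_g ∝ 1/f ∝ 1/sin φ.
V₂ = V₁ · sin φ₁ / sin φ₂ = 26.0 × sin 62° / sin 49°
V₂ = 26.0 × 0.8829/0.7547 = 30.4 m s⁻¹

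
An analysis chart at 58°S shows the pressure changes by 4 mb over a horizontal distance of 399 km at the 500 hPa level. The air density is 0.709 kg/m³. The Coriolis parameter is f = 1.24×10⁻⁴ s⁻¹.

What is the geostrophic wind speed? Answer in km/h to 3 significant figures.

Pressure gradient: |∂P/∂n| = 400 Pa / 399000 m = 1.00×10⁻³ Pa/m
Geostrophic balance (pressure-gradient force = Coriolis force):
V_g = (1/(fρ)) |∂P/∂n| = 1.00×10⁻³ / (1.24×10⁻⁴ × 0.709) = 11.4 m/s
Converting: 11.4 m/s × 3.6 = 41.1 km/h

41.1 km/h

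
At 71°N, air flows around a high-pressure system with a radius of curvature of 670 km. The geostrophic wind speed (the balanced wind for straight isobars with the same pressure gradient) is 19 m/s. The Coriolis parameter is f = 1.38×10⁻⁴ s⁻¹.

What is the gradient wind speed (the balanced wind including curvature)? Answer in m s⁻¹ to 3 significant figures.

Around a high, pressure-gradient force acts outward with centrifugal, so Coriolis balances both:
fV = (1/ρ)|∂P/∂n| + V²/R  →  V² − fR·V + fR·V_g = 0
With fR = 1.38×10⁻⁴ × 670×10³ m = 92.5 m/s:
V = [fR − √((fR)² − 4 fR V_g)]/2 = [92.5 − √(92.5² − 4×92.5×19)]/2 = 26.7 m/s
Supergeostrophic (V > V_g = 19 m/s), as expected around a high.

26.7 m s⁻¹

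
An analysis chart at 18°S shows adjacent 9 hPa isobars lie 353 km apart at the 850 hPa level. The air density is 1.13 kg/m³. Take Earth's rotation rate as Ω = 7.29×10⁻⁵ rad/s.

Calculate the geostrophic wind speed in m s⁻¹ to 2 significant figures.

50 m s⁻¹

Coriolis parameter at 18°S:
f = 2Ω sin φ = 2 × 7.29×10⁻⁵ × sin 18° = 4.51×10⁻⁵ s⁻¹
Pressure gradient: |∂P/∂n| = 900 Pa / 353000 m = 2.55×10⁻³ Pa/m
Geostrophic balance (pressure-gradient force = Coriolis force):
V_g = (1/(fρ)) |∂P/∂n| = 2.55×10⁻³ / (4.51×10⁻⁵ × 1.13) = 50.1 m/s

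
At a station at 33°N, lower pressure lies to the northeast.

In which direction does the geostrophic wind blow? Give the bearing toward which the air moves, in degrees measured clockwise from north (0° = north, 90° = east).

135°

The pressure-gradient force points toward the northeast (bearing 045°).
Geostrophic balance: in the Northern Hemisphere the Coriolis force deflects motion to the right, so the geostrophic wind blows 90° to the right of the pressure-gradient force (low pressure on the left).
Rotating 045° by 90° clockwise gives 135° — the wind blows toward the southeast.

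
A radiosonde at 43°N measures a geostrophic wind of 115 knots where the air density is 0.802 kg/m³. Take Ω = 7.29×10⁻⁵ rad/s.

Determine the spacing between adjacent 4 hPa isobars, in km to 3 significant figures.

Coriolis parameter at 43°N:
f = 2Ω sin φ = 2 × 7.29×10⁻⁵ × sin 43° = 9.94×10⁻⁵ s⁻¹
Wind speed in SI: 115 knots = 59.2 m/s
Geostrophic balance rearranged: |∂P/∂n| = f ρ V_g
|∂P/∂n| = 9.94×10⁻⁵ × 0.802 × 59.2 = 4.72×10⁻³ Pa/m
Isobar spacing: Δn = ΔP/|∂P/∂n| = 400 Pa / 4.72×10⁻³ Pa/m = 84783 m ≈ 84.8 km

84.8 km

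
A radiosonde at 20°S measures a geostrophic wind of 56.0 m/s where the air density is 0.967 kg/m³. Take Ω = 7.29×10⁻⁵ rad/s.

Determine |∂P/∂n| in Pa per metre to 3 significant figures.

Coriolis parameter at 20°S:
f = 2Ω sin φ = 2 × 7.29×10⁻⁵ × sin 20° = 4.99×10⁻⁵ s⁻¹
Geostrophic balance rearranged: |∂P/∂n| = f ρ V_g
|∂P/∂n| = 4.99×10⁻⁵ × 0.967 × 56.0 = 2.70×10⁻³ Pa/m

2.70×10⁻³ Pa/m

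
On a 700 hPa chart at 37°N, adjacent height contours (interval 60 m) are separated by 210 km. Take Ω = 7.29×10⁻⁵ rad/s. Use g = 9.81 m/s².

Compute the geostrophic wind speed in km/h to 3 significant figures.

115 km/h

Coriolis parameter at 37°N:
f = 2Ω sin φ = 2 × 7.29×10⁻⁵ × sin 37° = 8.77×10⁻⁵ s⁻¹
Height gradient: |∂Z/∂n| = 60 m / 210000 m = 2.86×10⁻⁴
On a pressure surface, geostrophic balance gives V_g = (g/f)|∂Z/∂n|:
V_g = 9.81 × 2.86×10⁻⁴ / 8.77×10⁻⁵ = 31.9 m/s
Converting: 31.9 m/s × 3.6 = 115 km/h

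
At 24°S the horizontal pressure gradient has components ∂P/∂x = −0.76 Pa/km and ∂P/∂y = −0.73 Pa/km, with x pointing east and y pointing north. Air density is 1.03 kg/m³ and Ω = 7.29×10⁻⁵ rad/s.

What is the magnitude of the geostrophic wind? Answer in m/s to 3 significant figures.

Coriolis parameter at 24°S:
f = 2Ω sin φ = 2 × 7.29×10⁻⁵ × sin 24° = 5.93×10⁻⁵ s⁻¹
In the Southern Hemisphere f is negative: f = −5.93×10⁻⁵ s⁻¹.
Component geostrophic relations (x east, y north):
u_g = −(1/(fρ)) ∂P/∂y,  v_g = (1/(fρ)) ∂P/∂x
u_g = −(−0.73×10⁻³)/(−5.93×10⁻⁵ × 1.03) = −12.0 m/s;  v_g = (−0.76×10⁻³)/(−5.93×10⁻⁵ × 1.03) = 12.4 m/s
|V_g| = √(u_g² + v_g²) = 17.3 m/s

17.3 m/s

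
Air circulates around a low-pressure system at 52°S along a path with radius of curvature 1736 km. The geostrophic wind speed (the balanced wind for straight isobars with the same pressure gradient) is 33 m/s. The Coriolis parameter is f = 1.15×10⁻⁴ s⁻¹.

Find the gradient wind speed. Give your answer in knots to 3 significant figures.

Around a low, centrifugal force acts outward with Coriolis, so pressure-gradient force balances both:
(1/ρ)|∂P/∂n| = fV + V²/R  →  V² + fR·V − fR·V_g = 0
With fR = 1.15×10⁻⁴ × 1736×10³ m = 200 m/s:
V = [−fR + √((fR)² + 4 fR V_g)]/2 = [−200 + √(200² + 4×200×33)]/2 = 28.8 m/s
Subgeostrophic (V < V_g = 33 m/s), as expected around a low.
Converting: 28.8 m/s × 1.944 = 56.1 knots

56.1 knots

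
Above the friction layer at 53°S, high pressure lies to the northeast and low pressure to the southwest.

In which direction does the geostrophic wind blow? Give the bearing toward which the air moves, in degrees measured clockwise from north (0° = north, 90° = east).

The pressure-gradient force points toward the southwest (bearing 225°).
Geostrophic balance: in the Southern Hemisphere the Coriolis force deflects motion to the left, so the geostrophic wind blows 90° to the left of the pressure-gradient force (low pressure on the right).
Rotating 225° by 90° counterclockwise gives 135° — the wind blows toward the southeast.

135°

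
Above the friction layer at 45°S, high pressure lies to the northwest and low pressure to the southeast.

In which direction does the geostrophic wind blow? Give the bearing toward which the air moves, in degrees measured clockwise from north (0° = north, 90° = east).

The pressure-gradient force points toward the southeast (bearing 135°).
Geostrophic balance: in the Southern Hemisphere the Coriolis force deflects motion to the left, so the geostrophic wind blows 90° to the left of the pressure-gradient force (low pressure on the right).
Rotating 135° by 90° counterclockwise gives 045° — the wind blows toward the northeast.

045°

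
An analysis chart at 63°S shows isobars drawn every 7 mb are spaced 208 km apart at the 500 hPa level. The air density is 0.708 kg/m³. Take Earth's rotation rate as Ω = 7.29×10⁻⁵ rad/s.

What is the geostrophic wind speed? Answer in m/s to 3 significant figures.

Coriolis parameter at 63°S:
f = 2Ω sin φ = 2 × 7.29×10⁻⁵ × sin 63° = 1.30×10⁻⁴ s⁻¹
Pressure gradient: |∂P/∂n| = 700 Pa / 208000 m = 3.37×10⁻³ Pa/m
Geostrophic balance (pressure-gradient force = Coriolis force):
V_g = (1/(fρ)) |∂P/∂n| = 3.37×10⁻³ / (1.30×10⁻⁴ × 0.708) = 36.6 m/s

36.6 m/s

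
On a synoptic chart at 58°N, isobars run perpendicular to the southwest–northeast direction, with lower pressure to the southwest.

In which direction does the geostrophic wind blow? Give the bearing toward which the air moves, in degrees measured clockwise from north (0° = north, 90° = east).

The pressure-gradient force points toward the southwest (bearing 225°).
Geostrophic balance: in the Northern Hemisphere the Coriolis force deflects motion to the right, so the geostrophic wind blows 90° to the right of the pressure-gradient force (low pressure on the left).
Rotating 225° by 90° clockwise gives 315° — the wind blows toward the northwest.

315°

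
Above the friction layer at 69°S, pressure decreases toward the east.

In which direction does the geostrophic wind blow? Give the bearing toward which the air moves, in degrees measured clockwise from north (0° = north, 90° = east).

The pressure-gradient force points toward the east (bearing 090°).
Geostrophic balance: in the Southern Hemisphere the Coriolis force deflects motion to the left, so the geostrophic wind blows 90° to the left of the pressure-gradient force (low pressure on the right).
Rotating 090° by 90° counterclockwise gives 000° — the wind blows toward the north.

000°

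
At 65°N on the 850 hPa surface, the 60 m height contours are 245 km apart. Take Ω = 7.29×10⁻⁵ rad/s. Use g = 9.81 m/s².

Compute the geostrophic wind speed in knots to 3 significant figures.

Coriolis parameter at 65°N:
f = 2Ω sin φ = 2 × 7.29×10⁻⁵ × sin 65° = 1.32×10⁻⁴ s⁻¹
Height gradient: |∂Z/∂n| = 60 m / 245000 m = 2.45×10⁻⁴
On a pressure surface, geostrophic balance gives V_g = (g/f)|∂Z/∂n|:
V_g = 9.81 × 2.45×10⁻⁴ / 1.32×10⁻⁴ = 18.2 m/s
Converting: 18.2 m/s × 1.944 = 35.3 knots

35.3 knots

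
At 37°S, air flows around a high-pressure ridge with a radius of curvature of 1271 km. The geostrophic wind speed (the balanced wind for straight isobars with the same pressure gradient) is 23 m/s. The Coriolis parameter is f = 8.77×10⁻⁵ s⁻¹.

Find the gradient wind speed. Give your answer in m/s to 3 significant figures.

Around a high, pressure-gradient force acts outward with centrifugal, so Coriolis balances both:
fV = (1/ρ)|∂P/∂n| + V²/R  →  V² − fR·V + fR·V_g = 0
With fR = 8.77×10⁻⁵ × 1271×10³ m = 111 m/s:
V = [fR − √((fR)² − 4 fR V_g)]/2 = [111 − √(111² − 4×111×23)]/2 = 32.4 m/s
Supergeostrophic (V > V_g = 23 m/s), as expected around a high.

32.4 m/s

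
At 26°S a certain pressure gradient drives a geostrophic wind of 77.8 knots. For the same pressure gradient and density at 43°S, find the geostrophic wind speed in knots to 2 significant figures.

With the same pressure gradient and density, V_g ∝ 1/f ∝ 1/sin φ.
V₂ = V₁ · sin φ₁ / sin φ₂ = 77.8 × sin 26° / sin 43°
V₂ = 77.8 × 0.4384/0.6820 = 50 knots

50 knots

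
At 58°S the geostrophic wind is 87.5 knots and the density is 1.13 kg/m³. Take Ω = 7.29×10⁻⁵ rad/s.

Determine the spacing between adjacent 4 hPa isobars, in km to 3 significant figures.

Coriolis parameter at 58°S:
f = 2Ω sin φ = 2 × 7.29×10⁻⁵ × sin 58° = 1.24×10⁻⁴ s⁻¹
Wind speed in SI: 87.5 knots = 45.0 m/s
Geostrophic balance rearranged: |∂P/∂n| = f ρ V_g
|∂P/∂n| = 1.24×10⁻⁴ × 1.13 × 45.0 = 6.29×10⁻³ Pa/m
Isobar spacing: Δn = ΔP/|∂P/∂n| = 400 Pa / 6.29×10⁻³ Pa/m = 63600 m ≈ 63.6 km

63.6 km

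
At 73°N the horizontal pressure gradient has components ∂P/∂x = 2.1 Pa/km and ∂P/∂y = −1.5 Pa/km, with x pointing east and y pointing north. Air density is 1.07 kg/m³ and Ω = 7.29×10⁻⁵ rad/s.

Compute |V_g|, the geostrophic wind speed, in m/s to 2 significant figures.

Coriolis parameter at 73°N:
f = 2Ω sin φ = 2 × 7.29×10⁻⁵ × sin 73° = 1.39×10⁻⁴ s⁻¹
Component geostrophic relations (x east, y north):
u_g = −(1/(fρ)) ∂P/∂y,  v_g = (1/(fρ)) ∂P/∂x
u_g = −(−1.5×10⁻³)/(1.39×10⁻⁴ × 1.07) = 10.1 m/s;  v_g = (2.1×10⁻³)/(1.39×10⁻⁴ × 1.07) = 14.1 m/s
|V_g| = √(u_g² + v_g²) = 17.3 m/s

17 m/s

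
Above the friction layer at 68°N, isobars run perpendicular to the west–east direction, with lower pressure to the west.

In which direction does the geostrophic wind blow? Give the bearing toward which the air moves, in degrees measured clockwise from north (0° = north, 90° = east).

000°

The pressure-gradient force points toward the west (bearing 270°).
Geostrophic balance: in the Northern Hemisphere the Coriolis force deflects motion to the right, so the geostrophic wind blows 90° to the right of the pressure-gradient force (low pressure on the left).
Rotating 270° by 90° clockwise gives 000° — the wind blows toward the north.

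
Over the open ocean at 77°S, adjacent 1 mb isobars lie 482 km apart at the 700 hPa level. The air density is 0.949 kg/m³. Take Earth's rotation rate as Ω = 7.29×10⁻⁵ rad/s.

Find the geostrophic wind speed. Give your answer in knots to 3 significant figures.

2.99 knots

Coriolis parameter at 77°S:
f = 2Ω sin φ = 2 × 7.29×10⁻⁵ × sin 77° = 1.42×10⁻⁴ s⁻¹
Pressure gradient: |∂P/∂n| = 100 Pa / 482000 m = 2.07×10⁻⁴ Pa/m
Geostrophic balance (pressure-gradient force = Coriolis force):
V_g = (1/(fρ)) |∂P/∂n| = 2.07×10⁻⁴ / (1.42×10⁻⁴ × 0.949) = 1.54 m/s
Converting: 1.54 m/s × 1.944 = 2.99 knots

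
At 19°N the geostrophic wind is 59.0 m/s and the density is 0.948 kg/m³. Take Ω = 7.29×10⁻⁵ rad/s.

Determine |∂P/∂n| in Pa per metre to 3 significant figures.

Coriolis parameter at 19°N:
f = 2Ω sin φ = 2 × 7.29×10⁻⁵ × sin 19° = 4.75×10⁻⁵ s⁻¹
Geostrophic balance rearranged: |∂P/∂n| = f ρ V_g
|∂P/∂n| = 4.75×10⁻⁵ × 0.948 × 59.0 = 2.65×10⁻³ Pa/m

2.65×10⁻³ Pa/m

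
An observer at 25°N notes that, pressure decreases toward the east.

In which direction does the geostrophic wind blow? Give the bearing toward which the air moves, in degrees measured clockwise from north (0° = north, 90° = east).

The pressure-gradient force points toward the east (bearing 090°).
Geostrophic balance: in the Northern Hemisphere the Coriolis force deflects motion to the right, so the geostrophic wind blows 90° to the right of the pressure-gradient force (low pressure on the left).
Rotating 090° by 90° clockwise gives 180° — the wind blows toward the south.

180°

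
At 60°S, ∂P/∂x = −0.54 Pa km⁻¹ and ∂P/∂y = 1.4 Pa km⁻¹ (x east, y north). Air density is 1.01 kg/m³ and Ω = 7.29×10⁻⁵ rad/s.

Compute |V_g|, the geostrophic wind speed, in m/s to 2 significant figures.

Coriolis parameter at 60°S:
f = 2Ω sin φ = 2 × 7.29×10⁻⁵ × sin 60° = 1.26×10⁻⁴ s⁻¹
In the Southern Hemisphere f is negative: f = −1.26×10⁻⁴ s⁻¹.
Component geostrophic relations (x east, y north):
u_g = −(1/(fρ)) ∂P/∂y,  v_g = (1/(fρ)) ∂P/∂x
u_g = −(1.4×10⁻³)/(−1.26×10⁻⁴ × 1.01) = 11.0 m/s;  v_g = (−0.54×10⁻³)/(−1.26×10⁻⁴ × 1.01) = 4.23 m/s
|V_g| = √(u_g² + v_g²) = 11.8 m/s

12 m/s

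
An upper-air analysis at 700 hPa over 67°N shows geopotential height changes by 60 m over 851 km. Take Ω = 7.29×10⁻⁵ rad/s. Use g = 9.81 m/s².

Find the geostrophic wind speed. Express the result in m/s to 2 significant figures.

Coriolis parameter at 67°N:
f = 2Ω sin φ = 2 × 7.29×10⁻⁵ × sin 67° = 1.34×10⁻⁴ s⁻¹
Height gradient: |∂Z/∂n| = 60 m / 851000 m = 7.05×10⁻⁵
On a pressure surface, geostrophic balance gives V_g = (g/f)|∂Z/∂n|:
V_g = 9.81 × 7.05×10⁻⁵ / 1.34×10⁻⁴ = 5.15 m/s

5.2 m/s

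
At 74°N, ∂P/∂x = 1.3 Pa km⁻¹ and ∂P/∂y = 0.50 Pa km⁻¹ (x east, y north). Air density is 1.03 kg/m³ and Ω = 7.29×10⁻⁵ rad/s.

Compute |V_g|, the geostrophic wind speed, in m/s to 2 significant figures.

Coriolis parameter at 74°N:
f = 2Ω sin φ = 2 × 7.29×10⁻⁵ × sin 74° = 1.40×10⁻⁴ s⁻¹
Component geostrophic relations (x east, y north):
u_g = −(1/(fρ)) ∂P/∂y,  v_g = (1/(fρ)) ∂P/∂x
u_g = −(0.50×10⁻³)/(1.40×10⁻⁴ × 1.03) = −3.46 m/s;  v_g = (1.3×10⁻³)/(1.40×10⁻⁴ × 1.03) = 9.01 m/s
|V_g| = √(u_g² + v_g²) = 9.65 m/s

9.6 m/s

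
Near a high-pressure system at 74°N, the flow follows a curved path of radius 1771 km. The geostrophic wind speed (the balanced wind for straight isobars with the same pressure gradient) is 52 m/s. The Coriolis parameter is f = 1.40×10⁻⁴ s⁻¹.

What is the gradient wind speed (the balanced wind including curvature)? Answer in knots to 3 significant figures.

Around a high, pressure-gradient force acts outward with centrifugal, so Coriolis balances both:
fV = (1/ρ)|∂P/∂n| + V²/R  →  V² − fR·V + fR·V_g = 0
With fR = 1.40×10⁻⁴ × 1771×10³ m = 248 m/s:
V = [fR − √((fR)² − 4 fR V_g)]/2 = [248 − √(248² − 4×248×52)]/2 = 74.2 m/s
Supergeostrophic (V > V_g = 52 m/s), as expected around a high.
Converting: 74.2 m/s × 1.944 = 144 knots

144 knots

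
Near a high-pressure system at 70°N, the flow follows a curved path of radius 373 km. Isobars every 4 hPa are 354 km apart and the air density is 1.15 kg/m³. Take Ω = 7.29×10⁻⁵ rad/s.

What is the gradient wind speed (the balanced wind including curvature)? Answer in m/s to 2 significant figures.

8.6 m/s

Coriolis parameter at 70°N:
f = 2Ω sin φ = 2 × 7.29×10⁻⁵ × sin 70° = 1.37×10⁻⁴ s⁻¹
Pressure gradient: |∂P/∂n| = 400 Pa / 354000 m = 1.13×10⁻³ Pa/m
Geostrophic speed: V_g = |∂P/∂n|/(fρ) = 1.13×10⁻³/(1.37×10⁻⁴ × 1.15) = 7.17 m/s
Around a high, pressure-gradient force acts outward with centrifugal, so Coriolis balances both:
fV = (1/ρ)|∂P/∂n| + V²/R  →  V² − fR·V + fR·V_g = 0
With fR = 1.37×10⁻⁴ × 373×10³ m = 51.1 m/s:
V = [fR − √((fR)² − 4 fR V_g)]/2 = [51.1 − √(51.1² − 4×51.1×7.17)]/2 = 8.63 m/s
Supergeostrophic (V > V_g = 7.17 m/s), as expected around a high.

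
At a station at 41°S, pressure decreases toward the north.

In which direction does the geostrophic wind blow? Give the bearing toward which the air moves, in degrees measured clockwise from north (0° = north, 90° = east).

The pressure-gradient force points toward the north (bearing 000°).
Geostrophic balance: in the Southern Hemisphere the Coriolis force deflects motion to the left, so the geostrophic wind blows 90° to the left of the pressure-gradient force (low pressure on the right).
Rotating 000° by 90° counterclockwise gives 270° — the wind blows toward the west.

270°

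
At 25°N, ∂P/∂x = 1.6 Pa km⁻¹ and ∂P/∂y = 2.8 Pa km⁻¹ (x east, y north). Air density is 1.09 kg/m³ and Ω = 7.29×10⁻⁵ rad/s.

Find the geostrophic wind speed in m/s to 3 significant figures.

48.0 m/s

Coriolis parameter at 25°N:
f = 2Ω sin φ = 2 × 7.29×10⁻⁵ × sin 25° = 6.16×10⁻⁵ s⁻¹
Component geostrophic relations (x east, y north):
u_g = −(1/(fρ)) ∂P/∂y,  v_g = (1/(fρ)) ∂P/∂x
u_g = −(2.8×10⁻³)/(6.16×10⁻⁵ × 1.09) = −41.7 m/s;  v_g = (1.6×10⁻³)/(6.16×10⁻⁵ × 1.09) = 23.8 m/s
|V_g| = √(u_g² + v_g²) = 48.0 m/s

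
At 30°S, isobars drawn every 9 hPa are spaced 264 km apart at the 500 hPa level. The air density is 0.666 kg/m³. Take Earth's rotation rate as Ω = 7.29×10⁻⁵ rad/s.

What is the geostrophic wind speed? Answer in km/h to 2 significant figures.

Coriolis parameter at 30°S:
f = 2Ω sin φ = 2 × 7.29×10⁻⁵ × sin 30° = 7.29×10⁻⁵ s⁻¹
Pressure gradient: |∂P/∂n| = 900 Pa / 264000 m = 3.41×10⁻³ Pa/m
Geostrophic balance (pressure-gradient force = Coriolis force):
V_g = (1/(fρ)) |∂P/∂n| = 3.41×10⁻³ / (7.29×10⁻⁵ × 0.666) = 70.2 m/s
Converting: 70.2 m/s × 3.6 = 250 km/h

250 km/h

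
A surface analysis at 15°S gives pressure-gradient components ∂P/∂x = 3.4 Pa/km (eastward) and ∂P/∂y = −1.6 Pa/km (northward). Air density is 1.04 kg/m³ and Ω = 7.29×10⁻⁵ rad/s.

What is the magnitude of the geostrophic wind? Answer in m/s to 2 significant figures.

Coriolis parameter at 15°S:
f = 2Ω sin φ = 2 × 7.29×10⁻⁵ × sin 15° = 3.77×10⁻⁵ s⁻¹
In the Southern Hemisphere f is negative: f = −3.77×10⁻⁵ s⁻¹.
Component geostrophic relations (x east, y north):
u_g = −(1/(fρ)) ∂P/∂y,  v_g = (1/(fρ)) ∂P/∂x
u_g = −(−1.6×10⁻³)/(−3.77×10⁻⁵ × 1.04) = −40.8 m/s;  v_g = (3.4×10⁻³)/(−3.77×10⁻⁵ × 1.04) = −86.6 m/s
|V_g| = √(u_g² + v_g²) = 95.7 m/s

96 m/s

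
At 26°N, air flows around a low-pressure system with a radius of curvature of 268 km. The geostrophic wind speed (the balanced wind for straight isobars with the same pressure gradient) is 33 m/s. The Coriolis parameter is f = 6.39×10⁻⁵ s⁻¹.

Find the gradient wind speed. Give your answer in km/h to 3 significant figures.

Around a low, centrifugal force acts outward with Coriolis, so pressure-gradient force balances both:
(1/ρ)|∂P/∂n| = fV + V²/R  →  V² + fR·V − fR·V_g = 0
With fR = 6.39×10⁻⁵ × 268×10³ m = 17.1 m/s:
V = [−fR + √((fR)² + 4 fR V_g)]/2 = [−17.1 + √(17.1² + 4×17.1×33)]/2 = 16.7 m/s
Subgeostrophic (V < V_g = 33 m/s), as expected around a low.
Converting: 16.7 m/s × 3.6 = 60.1 km/h

60.1 km/h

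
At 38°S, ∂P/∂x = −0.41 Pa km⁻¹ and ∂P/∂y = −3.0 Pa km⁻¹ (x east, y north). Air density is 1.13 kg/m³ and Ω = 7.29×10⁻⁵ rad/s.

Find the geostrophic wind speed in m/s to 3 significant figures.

Coriolis parameter at 38°S:
f = 2Ω sin φ = 2 × 7.29×10⁻⁵ × sin 38° = 8.98×10⁻⁵ s⁻¹
In the Southern Hemisphere f is negative: f = −8.98×10⁻⁵ s⁻¹.
Component geostrophic relations (x east, y north):
u_g = −(1/(fρ)) ∂P/∂y,  v_g = (1/(fρ)) ∂P/∂x
u_g = −(−3.0×10⁻³)/(−8.98×10⁻⁵ × 1.13) = −29.6 m/s;  v_g = (−0.41×10⁻³)/(−8.98×10⁻⁵ × 1.13) = 4.04 m/s
|V_g| = √(u_g² + v_g²) = 29.9 m/s

29.9 m/s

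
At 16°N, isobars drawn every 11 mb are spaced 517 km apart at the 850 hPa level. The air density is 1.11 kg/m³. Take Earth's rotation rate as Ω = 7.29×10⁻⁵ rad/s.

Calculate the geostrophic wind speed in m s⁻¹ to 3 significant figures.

Coriolis parameter at 16°N:
f = 2Ω sin φ = 2 × 7.29×10⁻⁵ × sin 16° = 4.02×10⁻⁵ s⁻¹
Pressure gradient: |∂P/∂n| = 1100 Pa / 517000 m = 2.13×10⁻³ Pa/m
Geostrophic balance (pressure-gradient force = Coriolis force):
V_g = (1/(fρ)) |∂P/∂n| = 2.13×10⁻³ / (4.02×10⁻⁵ × 1.11) = 47.7 m/s

47.7 m s⁻¹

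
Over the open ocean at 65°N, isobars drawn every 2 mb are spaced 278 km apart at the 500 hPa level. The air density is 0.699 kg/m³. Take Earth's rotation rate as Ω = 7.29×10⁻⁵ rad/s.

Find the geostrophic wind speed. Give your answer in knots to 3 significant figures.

Coriolis parameter at 65°N:
f = 2Ω sin φ = 2 × 7.29×10⁻⁵ × sin 65° = 1.32×10⁻⁴ s⁻¹
Pressure gradient: |∂P/∂n| = 200 Pa / 278000 m = 7.19×10⁻⁴ Pa/m
Geostrophic balance (pressure-gradient force = Coriolis force):
V_g = (1/(fρ)) |∂P/∂n| = 7.19×10⁻⁴ / (1.32×10⁻⁴ × 0.699) = 7.79 m/s
Converting: 7.79 m/s × 1.944 = 15.1 knots

15.1 knots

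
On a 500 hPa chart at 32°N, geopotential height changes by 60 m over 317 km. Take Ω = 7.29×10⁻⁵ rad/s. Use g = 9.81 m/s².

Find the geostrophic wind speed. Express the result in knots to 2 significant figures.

47 knots

Coriolis parameter at 32°N:
f = 2Ω sin φ = 2 × 7.29×10⁻⁵ × sin 32° = 7.73×10⁻⁵ s⁻¹
Height gradient: |∂Z/∂n| = 60 m / 317000 m = 1.89×10⁻⁴
On a pressure surface, geostrophic balance gives V_g = (g/f)|∂Z/∂n|:
V_g = 9.81 × 1.89×10⁻⁴ / 7.73×10⁻⁵ = 24.0 m/s
Converting: 24.0 m/s × 1.944 = 47 knots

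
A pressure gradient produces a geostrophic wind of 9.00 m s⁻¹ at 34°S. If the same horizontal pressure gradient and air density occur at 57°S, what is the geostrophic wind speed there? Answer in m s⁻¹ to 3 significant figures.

6.00 m s⁻¹

With the same pressure gradient and density, V_g ∝ 1/f ∝ 1/sin φ.
V₂ = V₁ · sin φ₁ / sin φ₂ = 9.00 × sin 34° / sin 57°
V₂ = 9.00 × 0.5592/0.8387 = 6.00 m s⁻¹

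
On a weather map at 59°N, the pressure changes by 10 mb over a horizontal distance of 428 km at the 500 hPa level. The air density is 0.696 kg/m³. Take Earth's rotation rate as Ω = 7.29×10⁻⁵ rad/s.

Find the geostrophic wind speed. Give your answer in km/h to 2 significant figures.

97 km/h

Coriolis parameter at 59°N:
f = 2Ω sin φ = 2 × 7.29×10⁻⁵ × sin 59° = 1.25×10⁻⁴ s⁻¹
Pressure gradient: |∂P/∂n| = 1000 Pa / 428000 m = 2.34×10⁻³ Pa/m
Geostrophic balance (pressure-gradient force = Coriolis force):
V_g = (1/(fρ)) |∂P/∂n| = 2.34×10⁻³ / (1.25×10⁻⁴ × 0.696) = 26.9 m/s
Converting: 26.9 m/s × 3.6 = 97 km/h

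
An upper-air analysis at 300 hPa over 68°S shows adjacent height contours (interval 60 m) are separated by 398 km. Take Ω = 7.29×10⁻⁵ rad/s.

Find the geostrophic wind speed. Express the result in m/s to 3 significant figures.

10.9 m/s

Coriolis parameter at 68°S:
f = 2Ω sin φ = 2 × 7.29×10⁻⁵ × sin 68° = 1.35×10⁻⁴ s⁻¹
Height gradient: |∂Z/∂n| = 60 m / 398000 m = 1.51×10⁻⁴
On a pressure surface, geostrophic balance gives V_g = (g/f)|∂Z/∂n|:
V_g = 9.81 × 1.51×10⁻⁴ / 1.35×10⁻⁴ = 10.9 m/s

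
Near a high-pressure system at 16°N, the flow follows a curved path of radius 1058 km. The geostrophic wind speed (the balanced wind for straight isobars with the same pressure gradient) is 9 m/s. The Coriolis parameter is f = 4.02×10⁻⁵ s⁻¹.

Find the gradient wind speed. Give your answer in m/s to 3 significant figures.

Around a high, pressure-gradient force acts outward with centrifugal, so Coriolis balances both:
fV = (1/ρ)|∂P/∂n| + V²/R  →  V² − fR·V + fR·V_g = 0
With fR = 4.02×10⁻⁵ × 1058×10³ m = 42.5 m/s:
V = [fR − √((fR)² − 4 fR V_g)]/2 = [42.5 − √(42.5² − 4×42.5×9)]/2 = 12.9 m/s
Supergeostrophic (V > V_g = 9 m/s), as expected around a high.

12.9 m/s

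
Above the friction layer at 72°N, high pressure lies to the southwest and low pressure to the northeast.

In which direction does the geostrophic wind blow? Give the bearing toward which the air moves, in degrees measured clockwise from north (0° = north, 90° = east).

The pressure-gradient force points toward the northeast (bearing 045°).
Geostrophic balance: in the Northern Hemisphere the Coriolis force deflects motion to the right, so the geostrophic wind blows 90° to the right of the pressure-gradient force (low pressure on the left).
Rotating 045° by 90° clockwise gives 135° — the wind blows toward the southeast.

135°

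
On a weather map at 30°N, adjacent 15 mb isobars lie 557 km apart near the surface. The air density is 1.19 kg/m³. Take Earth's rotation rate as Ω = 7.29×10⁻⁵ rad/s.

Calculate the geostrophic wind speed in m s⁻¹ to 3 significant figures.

31.0 m s⁻¹

Coriolis parameter at 30°N:
f = 2Ω sin φ = 2 × 7.29×10⁻⁵ × sin 30° = 7.29×10⁻⁵ s⁻¹
Pressure gradient: |∂P/∂n| = 1500 Pa / 557000 m = 2.69×10⁻³ Pa/m
Geostrophic balance (pressure-gradient force = Coriolis force):
V_g = (1/(fρ)) |∂P/∂n| = 2.69×10⁻³ / (7.29×10⁻⁵ × 1.19) = 31.0 m/s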